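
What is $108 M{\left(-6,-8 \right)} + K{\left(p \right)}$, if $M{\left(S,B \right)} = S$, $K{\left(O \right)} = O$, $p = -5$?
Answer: $-653$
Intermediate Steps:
$108 M{\left(-6,-8 \right)} + K{\left(p \right)} = 108 \left(-6\right) - 5 = -648 - 5 = -653$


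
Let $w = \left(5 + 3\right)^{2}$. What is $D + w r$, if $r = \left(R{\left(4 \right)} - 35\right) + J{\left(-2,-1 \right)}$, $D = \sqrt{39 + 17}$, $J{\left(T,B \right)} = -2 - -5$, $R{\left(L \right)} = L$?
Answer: $-1792 + 2 \sqrt{14} \approx -1784.5$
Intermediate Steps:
$J{\left(T,B \right)} = 3$ ($J{\left(T,B \right)} = -2 + 5 = 3$)
$D = 2 \sqrt{14}$ ($D = \sqrt{56} = 2 \sqrt{14} \approx 7.4833$)
$w = 64$ ($w = 8^{2} = 64$)
$r = -28$ ($r = \left(4 - 35\right) + 3 = -31 + 3 = -28$)
$D + w r = 2 \sqrt{14} + 64 \left(-28\right) = 2 \sqrt{14} - 1792 = -1792 + 2 \sqrt{14}$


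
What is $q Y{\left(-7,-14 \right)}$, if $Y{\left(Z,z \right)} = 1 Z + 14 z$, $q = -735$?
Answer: $149205$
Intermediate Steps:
$Y{\left(Z,z \right)} = Z + 14 z$
$q Y{\left(-7,-14 \right)} = - 735 \left(-7 + 14 \left(-14\right)\right) = - 735 \left(-7 - 196\right) = \left(-735\right) \left(-203\right) = 149205$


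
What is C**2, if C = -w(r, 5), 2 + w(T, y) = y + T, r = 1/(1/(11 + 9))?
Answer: 529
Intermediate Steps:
r = 20 (r = 1/(1/20) = 20)
w(T, y) = -2 + T + y (w(T, y) = -2 + (y + T) = -2 + (T + y) = -2 + T + y)
C = -23 (C = -(-2 + 20 + 5) = -1*23 = -23)
C**2 = (-23)**2 = 529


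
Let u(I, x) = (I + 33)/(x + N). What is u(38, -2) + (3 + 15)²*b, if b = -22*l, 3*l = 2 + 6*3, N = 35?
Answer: -1568089/33 ≈ -47518.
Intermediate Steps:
l = 20/3 (l = (2 + 6*3)/3 = (2 + 18)/3 = (⅓)*20 = 20/3 ≈ 6.6667)
u(I, x) = (33 + I)/(35 + x) (u(I, x) = (I + 33)/(x + 35) = (33 + I)/(35 + x))
b = -440/3 (b = -22*20/3 = -440/3 ≈ -146.67)
u(38, -2) + (3 + 15)²*b = (33 + 38)/(35 - 2) + (3 + 15)²*(-440/3) = 71/33 + 18²*(-440/3) = (1/33)*71 + 324*(-440/3) = 71/33 - 47520 = -1568089/33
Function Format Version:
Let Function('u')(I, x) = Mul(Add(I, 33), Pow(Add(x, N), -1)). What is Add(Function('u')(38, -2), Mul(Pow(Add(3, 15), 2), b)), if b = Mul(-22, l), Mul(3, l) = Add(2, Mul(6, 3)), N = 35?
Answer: Rational(-1568089, 33) ≈ -47518.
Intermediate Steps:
l = Rational(20, 3) (l = Mul(Rational(1, 3), Add(2, Mul(6, 3))) = Mul(Rational(1, 3), Add(2, 18)) = Mul(Rational(1, 3), 20) = Rational(20, 3) ≈ 6.6667)
Function('u')(I, x) = Mul(Pow(Add(35, x), -1), Add(33, I)) (Function('u')(I, x) = Mul(Add(I, 33), Pow(Add(x, 35), -1)) = Mul(Add(33, I), Pow(Add(35, x), -1)) = Mul(Pow(Add(35, x), -1), Add(33, I)))
b = Rational(-440, 3) (b = Mul(-22, Rational(20, 3)) = Rational(-440, 3) ≈ -146.67)
Add(Function('u')(38, -2), Mul(Pow(Add(3, 15), 2), b)) = Add(Mul(Pow(Add(35, -2), -1), Add(33, 38)), Mul(Pow(Add(3, 15), 2), Rational(-440, 3))) = Add(Mul(Pow(33, -1), 71), Mul(Pow(18, 2), Rational(-440, 3))) = Add(Mul(Rational(1, 33), 71), Mul(324, Rational(-440, 3))) = Add(Rational(71, 33), -47520) = Rational(-1568089, 33)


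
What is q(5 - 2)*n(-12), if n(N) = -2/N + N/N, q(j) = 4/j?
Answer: 14/9 ≈ 1.5556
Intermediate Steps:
n(N) = 1 - 2/N (n(N) = -2/N + 1 = 1 - 2/N)
q(5 - 2)*n(-12) = (4/(5 - 2))*((-2 - 12)/(-12)) = (4/3)*(-1/12*(-14)) = (4*(⅓))*(7/6) = (4/3)*(7/6) = 14/9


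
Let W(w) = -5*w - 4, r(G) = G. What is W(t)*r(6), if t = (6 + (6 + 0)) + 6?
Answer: -564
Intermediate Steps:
t = 18 (t = (6 + 6) + 6 = 12 + 6 = 18)
W(w) = -4 - 5*w
W(t)*r(6) = (-4 - 5*18)*6 = (-4 - 90)*6 = -94*6 = -564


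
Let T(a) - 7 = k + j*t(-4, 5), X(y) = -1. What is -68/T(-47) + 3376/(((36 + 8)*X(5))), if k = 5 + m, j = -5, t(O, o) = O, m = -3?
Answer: -25224/319 ≈ -79.072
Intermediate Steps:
k = 2 (k = 5 - 3 = 2)
T(a) = 29 (T(a) = 7 + (2 - 5*(-4)) = 7 + (2 + 20) = 7 + 22 = 29)
-68/T(-47) + 3376/(((36 + 8)*X(5))) = -68/29 + 3376/(((36 + 8)*(-1))) = -68*1/29 + 3376/((44*(-1))) = -68/29 + 3376/(-44) = -68/29 + 3376*(-1/44) = -68/29 - 844/11 = -25224/319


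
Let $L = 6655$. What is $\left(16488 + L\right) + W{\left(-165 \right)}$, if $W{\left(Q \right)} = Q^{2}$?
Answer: $50368$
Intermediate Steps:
$\left(16488 + L\right) + W{\left(-165 \right)} = \left(16488 + 6655\right) + \left(-165\right)^{2} = 23143 + 27225 = 50368$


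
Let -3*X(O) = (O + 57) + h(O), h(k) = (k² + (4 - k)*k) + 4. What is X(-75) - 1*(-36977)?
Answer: 111245/3 ≈ 37082.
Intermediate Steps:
h(k) = 4 + k² + k*(4 - k) (h(k) = (k² + k*(4 - k)) + 4 = 4 + k² + k*(4 - k))
X(O) = -61/3 - 5*O/3 (X(O) = -((O + 57) + (4 + 4*O))/3 = -((57 + O) + (4 + 4*O))/3 = -(61 + 5*O)/3 = -61/3 - 5*O/3)
X(-75) - 1*(-36977) = (-61/3 - 5/3*(-75)) - 1*(-36977) = (-61/3 + 125) + 36977 = 314/3 + 36977 = 111245/3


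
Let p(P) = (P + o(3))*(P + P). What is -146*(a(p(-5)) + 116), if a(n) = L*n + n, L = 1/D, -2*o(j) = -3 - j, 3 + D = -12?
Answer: -58984/3 ≈ -19661.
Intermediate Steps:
D = -15 (D = -3 - 12 = -15)
o(j) = 3/2 + j/2 (o(j) = -(-3 - j)/2 = 3/2 + j/2)
L = -1/15 (L = 1/(-15) = -1/15 ≈ -0.066667)
p(P) = 2*P*(3 + P) (p(P) = (P + (3/2 + (½)*3))*(P + P) = (P + (3/2 + 3/2))*(2*P) = (P + 3)*(2*P) = (3 + P)*(2*P) = 2*P*(3 + P))
a(n) = 14*n/15 (a(n) = -n/15 + n = 14*n/15)
-146*(a(p(-5)) + 116) = -146*(14*(2*(-5)*(3 - 5))/15 + 116) = -146*(14*(2*(-5)*(-2))/15 + 116) = -146*((14/15)*20 + 116) = -146*(56/3 + 116) = -146*404/3 = -58984/3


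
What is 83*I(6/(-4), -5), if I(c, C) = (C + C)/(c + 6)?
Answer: -1660/9 ≈ -184.44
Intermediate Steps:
I(c, C) = 2*C/(6 + c) (I(c, C) = (2*C)/(6 + c) = 2*C/(6 + c))
83*I(6/(-4), -5) = 83*(2*(-5)/(6 + 6/(-4))) = 83*(2*(-5)/(6 + 6*(-¼))) = 83*(2*(-5)/(6 - 3/2)) = 83*(2*(-5)/(9/2)) = 83*(2*(-5)*(2/9)) = 83*(-20/9) = -1660/9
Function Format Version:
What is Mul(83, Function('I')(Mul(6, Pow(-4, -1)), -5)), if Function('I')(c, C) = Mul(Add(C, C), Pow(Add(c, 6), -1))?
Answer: Rational(-1660, 9) ≈ -184.44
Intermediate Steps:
Function('I')(c, C) = Mul(2, C, Pow(Add(6, c), -1)) (Function('I')(c, C) = Mul(Mul(2, C), Pow(Add(6, c), -1)) = Mul(2, C, Pow(Add(6, c), -1)))
Mul(83, Function('I')(Mul(6, Pow(-4, -1)), -5)) = Mul(83, Mul(2, -5, Pow(Add(6, Mul(6, Pow(-4, -1))), -1))) = Mul(83, Mul(2, -5, Pow(Add(6, Mul(6, Rational(-1, 4))), -1))) = Mul(83, Mul(2, -5, Pow(Add(6, Rational(-3, 2)), -1))) = Mul(83, Mul(2, -5, Pow(Rational(9, 2), -1))) = Mul(83, Mul(2, -5, Rational(2, 9))) = Mul(83, Rational(-20, 9)) = Rational(-1660, 9)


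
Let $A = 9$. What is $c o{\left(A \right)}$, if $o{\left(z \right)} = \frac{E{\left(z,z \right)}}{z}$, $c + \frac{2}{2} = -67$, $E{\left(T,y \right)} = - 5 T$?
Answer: $340$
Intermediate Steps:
$c = -68$ ($c = -1 - 67 = -68$)
$o{\left(z \right)} = -5$ ($o{\left(z \right)} = \frac{\left(-5\right) z}{z} = -5$)
$c o{\left(A \right)} = \left(-68\right) \left(-5\right) = 340$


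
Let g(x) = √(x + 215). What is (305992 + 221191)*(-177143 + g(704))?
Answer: -93386778169 + 527183*√919 ≈ -9.3371e+10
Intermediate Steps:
g(x) = √(215 + x)
(305992 + 221191)*(-177143 + g(704)) = (305992 + 221191)*(-177143 + √(215 + 704)) = 527183*(-177143 + √919) = -93386778169 + 527183*√919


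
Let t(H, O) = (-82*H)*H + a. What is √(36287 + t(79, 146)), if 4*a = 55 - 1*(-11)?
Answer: I*√1901834/2 ≈ 689.54*I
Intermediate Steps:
a = 33/2 (a = (55 - 1*(-11))/4 = (55 + 11)/4 = (¼)*66 = 33/2 ≈ 16.500)
t(H, O) = 33/2 - 82*H² (t(H, O) = (-82*H)*H + 33/2 = -82*H² + 33/2 = 33/2 - 82*H²)
√(36287 + t(79, 146)) = √(36287 + (33/2 - 82*79²)) = √(36287 + (33/2 - 82*6241)) = √(36287 + (33/2 - 511762)) = √(36287 - 1023491/2) = √(-950917/2) = I*√1901834/2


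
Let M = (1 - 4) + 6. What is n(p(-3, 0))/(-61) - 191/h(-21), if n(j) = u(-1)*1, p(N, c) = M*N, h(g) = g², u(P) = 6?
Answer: -14297/26901 ≈ -0.53147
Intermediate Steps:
M = 3 (M = -3 + 6 = 3)
p(N, c) = 3*N
n(j) = 6 (n(j) = 6*1 = 6)
n(p(-3, 0))/(-61) - 191/h(-21) = 6/(-61) - 191/((-21)²) = 6*(-1/61) - 191/441 = -6/61 - 191*1/441 = -6/61 - 191/441 = -14297/26901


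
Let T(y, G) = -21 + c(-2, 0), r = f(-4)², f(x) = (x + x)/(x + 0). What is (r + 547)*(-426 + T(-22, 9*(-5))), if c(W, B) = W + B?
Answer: -247399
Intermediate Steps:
c(W, B) = B + W
f(x) = 2 (f(x) = (2*x)/x = 2)
r = 4 (r = 2² = 4)
T(y, G) = -23 (T(y, G) = -21 + (0 - 2) = -21 - 2 = -23)
(r + 547)*(-426 + T(-22, 9*(-5))) = (4 + 547)*(-426 - 23) = 551*(-449) = -247399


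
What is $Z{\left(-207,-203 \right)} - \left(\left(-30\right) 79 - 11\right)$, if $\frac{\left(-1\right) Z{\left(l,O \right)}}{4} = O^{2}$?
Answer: $-162455$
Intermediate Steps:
$Z{\left(l,O \right)} = - 4 O^{2}$
$Z{\left(-207,-203 \right)} - \left(\left(-30\right) 79 - 11\right) = - 4 \left(-203\right)^{2} - \left(\left(-30\right) 79 - 11\right) = \left(-4\right) 41209 - \left(-2370 - 11\right) = -164836 - -2381 = -164836 + 2381 = -162455$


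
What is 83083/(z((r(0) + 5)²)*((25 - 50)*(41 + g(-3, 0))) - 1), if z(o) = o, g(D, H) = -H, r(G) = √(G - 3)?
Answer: 83083*I/(-22551*I + 10250*√3) ≈ -2.2745 + 1.7906*I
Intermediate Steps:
r(G) = √(-3 + G)
83083/(z((r(0) + 5)²)*((25 - 50)*(41 + g(-3, 0))) - 1) = 83083/((√(-3 + 0) + 5)²*((25 - 50)*(41 - 1*0)) - 1) = 83083/((√(-3) + 5)²*(-25*(41 + 0)) - 1) = 83083/((I*√3 + 5)²*(-25*41) - 1) = 83083/((5 + I*√3)²*(-1025) - 1) = 83083/(-1025*(5 + I*√3)² - 1) = 83083/(-1 - 1025*(5 + I*√3)²)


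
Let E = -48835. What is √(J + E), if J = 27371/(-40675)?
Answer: 2*I*√807964537623/8135 ≈ 220.99*I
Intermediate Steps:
J = -27371/40675 (J = 27371*(-1/40675) = -27371/40675 ≈ -0.67292)
√(J + E) = √(-27371/40675 - 48835) = √(-1986390996/40675) = 2*I*√807964537623/8135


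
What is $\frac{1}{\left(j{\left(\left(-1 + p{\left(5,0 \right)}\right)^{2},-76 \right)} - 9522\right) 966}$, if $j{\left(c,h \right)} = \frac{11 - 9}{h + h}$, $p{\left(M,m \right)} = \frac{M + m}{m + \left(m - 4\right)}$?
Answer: $- \frac{38}{349534059} \approx -1.0872 \cdot 10^{-7}$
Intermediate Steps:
$p{\left(M,m \right)} = \frac{M + m}{-4 + 2 m}$ ($p{\left(M,m \right)} = \frac{M + m}{m + \left(-4 + m\right)} = \frac{M + m}{-4 + 2 m}$)
$j{\left(c,h \right)} = \frac{1}{h}$ ($j{\left(c,h \right)} = \frac{2}{2 h} = 2 \frac{1}{2 h} = \frac{1}{h}$)
$\frac{1}{\left(j{\left(\left(-1 + p{\left(5,0 \right)}\right)^{2},-76 \right)} - 9522\right) 966} = \frac{1}{\left(\frac{1}{-76} - 9522\right) 966} = \frac{1}{- \frac{1}{76} - 9522} \cdot \frac{1}{966} = \frac{1}{- \frac{723673}{76}} \cdot \frac{1}{966} = \left(- \frac{76}{723673}\right) \frac{1}{966} = - \frac{38}{349534059}$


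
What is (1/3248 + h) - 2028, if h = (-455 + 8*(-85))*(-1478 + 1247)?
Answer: 844989937/3248 ≈ 2.6016e+5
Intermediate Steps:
h = 262185 (h = (-455 - 680)*(-231) = -1135*(-231) = 262185)
(1/3248 + h) - 2028 = (1/3248 + 262185) - 2028 = 851576881/3248 - 2028 = 844989937/3248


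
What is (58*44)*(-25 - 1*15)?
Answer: -102080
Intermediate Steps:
(58*44)*(-25 - 1*15) = 2552*(-25 - 15) = 2552*(-40) = -102080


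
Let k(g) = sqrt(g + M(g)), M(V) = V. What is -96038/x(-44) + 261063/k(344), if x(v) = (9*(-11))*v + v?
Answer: -48019/2156 + 261063*sqrt(43)/172 ≈ 9930.7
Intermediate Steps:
x(v) = -98*v (x(v) = -99*v + v = -98*v)
k(g) = sqrt(2)*sqrt(g) (k(g) = sqrt(g + g) = sqrt(2*g) = sqrt(2)*sqrt(g))
-96038/x(-44) + 261063/k(344) = -96038/((-98*(-44))) + 261063/((sqrt(2)*sqrt(344))) = -96038/4312 + 261063/((sqrt(2)*(2*sqrt(86)))) = -96038*1/4312 + 261063/((4*sqrt(43))) = -48019/2156 + 261063*(sqrt(43)/172) = -48019/2156 + 261063*sqrt(43)/172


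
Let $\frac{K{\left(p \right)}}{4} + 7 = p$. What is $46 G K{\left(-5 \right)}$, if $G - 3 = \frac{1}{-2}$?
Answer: $-5520$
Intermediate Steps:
$K{\left(p \right)} = -28 + 4 p$
$G = \frac{5}{2}$ ($G = 3 + \frac{1}{-2} = 3 - \frac{1}{2} = \frac{5}{2} \approx 2.5$)
$46 G K{\left(-5 \right)} = 46 \cdot \frac{5}{2} \left(-28 + 4 \left(-5\right)\right) = 115 \left(-28 - 20\right) = 115 \left(-48\right) = -5520$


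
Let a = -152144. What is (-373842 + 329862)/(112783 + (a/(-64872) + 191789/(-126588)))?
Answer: -15048520668720/38590945891873 ≈ -0.38995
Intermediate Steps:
(-373842 + 329862)/(112783 + (a/(-64872) + 191789/(-126588))) = (-373842 + 329862)/(112783 + (-152144/(-64872) + 191789/(-126588))) = -43980/(112783 + (-152144*(-1/64872) + 191789*(-1/126588))) = -43980/(112783 + (19018/8109 - 191789/126588)) = -43980/(112783 + 284077861/342167364) = -43980/38590945891873/342167364 = -43980*342167364/38590945891873 = -15048520668720/38590945891873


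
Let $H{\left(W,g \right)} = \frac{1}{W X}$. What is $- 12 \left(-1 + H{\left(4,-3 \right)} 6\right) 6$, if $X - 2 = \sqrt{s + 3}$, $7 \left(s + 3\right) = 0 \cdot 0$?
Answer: $18$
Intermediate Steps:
$s = -3$ ($s = -3 + \frac{0 \cdot 0}{7} = -3 + \frac{1}{7} \cdot 0 = -3 + 0 = -3$)
$X = 2$ ($X = 2 + \sqrt{-3 + 3} = 2 + \sqrt{0} = 2 + 0 = 2$)
$H{\left(W,g \right)} = \frac{1}{2 W}$ ($H{\left(W,g \right)} = \frac{1}{W 2} = \frac{1}{W} \frac{1}{2} = \frac{1}{2 W}$)
$- 12 \left(-1 + H{\left(4,-3 \right)} 6\right) 6 = - 12 \left(-1 + \frac{1}{2 \cdot 4} \cdot 6\right) 6 = - 12 \left(-1 + \frac{1}{2} \cdot \frac{1}{4} \cdot 6\right) 6 = - 12 \left(-1 + \frac{1}{8} \cdot 6\right) 6 = - 12 \left(-1 + \frac{3}{4}\right) 6 = - 12 \left(\left(- \frac{1}{4}\right) 6\right) = \left(-12\right) \left(- \frac{3}{2}\right) = 18$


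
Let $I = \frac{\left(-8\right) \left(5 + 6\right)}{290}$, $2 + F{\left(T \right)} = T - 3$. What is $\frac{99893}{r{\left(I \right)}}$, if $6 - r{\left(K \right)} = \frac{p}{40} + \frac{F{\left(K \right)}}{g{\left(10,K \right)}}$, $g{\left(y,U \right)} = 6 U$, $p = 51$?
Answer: $\frac{16482345}{299} \approx 55125.0$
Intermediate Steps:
$F{\left(T \right)} = -5 + T$ ($F{\left(T \right)} = -2 + \left(T - 3\right) = -2 + \left(-3 + T\right) = -5 + T$)
$I = - \frac{44}{145}$ ($I = \left(-8\right) 11 \cdot \frac{1}{290} = \left(-88\right) \frac{1}{290} = - \frac{44}{145} \approx -0.30345$)
$r{\left(K \right)} = \frac{189}{40} - \frac{-5 + K}{6 K}$ ($r{\left(K \right)} = 6 - \left(\frac{51}{40} + \frac{-5 + K}{6 K}\right) = \frac{189}{40} - \frac{-5 + K}{6 K}$)
$\frac{99893}{r{\left(I \right)}} = \frac{99893}{\frac{1}{120} \frac{1}{- \frac{44}{145}} \left(100 + 547 \left(- \frac{44}{145}\right)\right)} = \frac{99893}{\frac{1}{120} \left(- \frac{145}{44}\right) \left(100 - \frac{24068}{145}\right)} = \frac{99893}{\frac{1}{120} \left(- \frac{145}{44}\right) \left(- \frac{9568}{145}\right)} = \frac{99893}{\frac{299}{165}} = 99893 \cdot \frac{165}{299} = \frac{16482345}{299}$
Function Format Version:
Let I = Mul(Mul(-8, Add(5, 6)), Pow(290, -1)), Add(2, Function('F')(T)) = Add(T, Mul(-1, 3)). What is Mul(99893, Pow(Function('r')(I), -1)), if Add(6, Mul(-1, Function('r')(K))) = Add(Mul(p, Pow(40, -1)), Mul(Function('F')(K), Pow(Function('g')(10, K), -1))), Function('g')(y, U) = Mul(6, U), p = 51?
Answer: Rational(16482345, 299) ≈ 55125.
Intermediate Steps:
Function('F')(T) = Add(-5, T) (Function('F')(T) = Add(-2, Add(T, Mul(-1, 3))) = Add(-2, Add(T, -3)) = Add(-2, Add(-3, T)) = Add(-5, T))
I = Rational(-44, 145) (I = Mul(Mul(-8, 11), Rational(1, 290)) = Mul(-88, Rational(1, 290)) = Rational(-44, 145) ≈ -0.30345)
Function('r')(K) = Add(Rational(189, 40), Mul(Rational(-1, 6), Pow(K, -1), Add(-5, K))) (Function('r')(K) = Add(6, Mul(-1, Add(Mul(51, Pow(40, -1)), Mul(Add(-5, K), Pow(Mul(6, K), -1))))) = Add(6, Mul(-1, Add(Mul(51, Rational(1, 40)), Mul(Add(-5, K), Mul(Rational(1, 6), Pow(K, -1)))))) = Add(6, Mul(-1, Add(Rational(51, 40), Mul(Rational(1, 6), Pow(K, -1), Add(-5, K))))) = Add(6, Add(Rational(-51, 40), Mul(Rational(-1, 6), Pow(K, -1), Add(-5, K)))) = Add(Rational(189, 40), Mul(Rational(-1, 6), Pow(K, -1), Add(-5, K))))
Mul(99893, Pow(Function('r')(I), -1)) = Mul(99893, Pow(Mul(Rational(1, 120), Pow(Rational(-44, 145), -1), Add(100, Mul(547, Rational(-44, 145)))), -1)) = Mul(99893, Pow(Mul(Rational(1, 120), Rational(-145, 44), Add(100, Rational(-24068, 145))), -1)) = Mul(99893, Pow(Mul(Rational(1, 120), Rational(-145, 44), Rational(-9568, 145)), -1)) = Mul(99893, Pow(Rational(299, 165), -1)) = Mul(99893, Rational(165, 299)) = Rational(16482345, 299)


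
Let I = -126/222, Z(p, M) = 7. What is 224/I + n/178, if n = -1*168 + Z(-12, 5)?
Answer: -211235/534 ≈ -395.57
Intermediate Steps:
I = -21/37 (I = -126*1/222 = -21/37 ≈ -0.56757)
n = -161 (n = -1*168 + 7 = -168 + 7 = -161)
224/I + n/178 = 224/(-21/37) - 161/178 = 224*(-37/21) - 161*1/178 = -1184/3 - 161/178 = -211235/534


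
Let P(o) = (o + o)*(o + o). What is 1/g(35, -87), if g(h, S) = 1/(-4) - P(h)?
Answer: -4/19601 ≈ -0.00020407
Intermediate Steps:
P(o) = 4*o² (P(o) = (2*o)*(2*o) = 4*o²)
g(h, S) = -¼ - 4*h² (g(h, S) = 1/(-4) - 4*h² = -¼ - 4*h²)
1/g(35, -87) = 1/(-¼ - 4*35²) = 1/(-¼ - 4*1225) = 1/(-¼ - 4900) = 1/(-19601/4) = -4/19601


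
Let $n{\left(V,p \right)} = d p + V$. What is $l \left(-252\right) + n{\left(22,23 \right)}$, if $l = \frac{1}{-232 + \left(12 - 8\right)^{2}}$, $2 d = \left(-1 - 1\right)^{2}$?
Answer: $\frac{415}{6} \approx 69.167$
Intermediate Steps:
$d = 2$ ($d = \frac{\left(-1 - 1\right)^{2}}{2} = \frac{\left(-2\right)^{2}}{2} = \frac{1}{2} \cdot 4 = 2$)
$n{\left(V,p \right)} = V + 2 p$ ($n{\left(V,p \right)} = 2 p + V = V + 2 p$)
$l = - \frac{1}{216}$ ($l = \frac{1}{-232 + 4^{2}} = \frac{1}{-232 + 16} = \frac{1}{-216} = - \frac{1}{216} \approx -0.0046296$)
$l \left(-252\right) + n{\left(22,23 \right)} = \left(- \frac{1}{216}\right) \left(-252\right) + \left(22 + 2 \cdot 23\right) = \frac{7}{6} + \left(22 + 46\right) = \frac{7}{6} + 68 = \frac{415}{6}$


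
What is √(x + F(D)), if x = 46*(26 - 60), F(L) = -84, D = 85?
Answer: 4*I*√103 ≈ 40.596*I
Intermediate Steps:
x = -1564 (x = 46*(-34) = -1564)
√(x + F(D)) = √(-1564 - 84) = √(-1648) = 4*I*√103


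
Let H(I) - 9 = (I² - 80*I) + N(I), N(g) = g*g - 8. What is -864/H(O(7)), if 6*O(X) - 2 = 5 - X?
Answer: -864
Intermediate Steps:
N(g) = -8 + g² (N(g) = g² - 8 = -8 + g²)
O(X) = 7/6 - X/6 (O(X) = ⅓ + (5 - X)/6 = ⅓ + (⅚ - X/6) = 7/6 - X/6)
H(I) = 1 - 80*I + 2*I² (H(I) = 9 + ((I² - 80*I) + (-8 + I²)) = 9 + (-8 - 80*I + 2*I²) = 1 - 80*I + 2*I²)
-864/H(O(7)) = -864/(1 - 80*(7/6 - ⅙*7) + 2*(7/6 - ⅙*7)²) = -864/(1 - 80*(7/6 - 7/6) + 2*(7/6 - 7/6)²) = -864/(1 - 80*0 + 2*0²) = -864/(1 + 0 + 2*0) = -864/(1 + 0 + 0) = -864/1 = -864*1 = -864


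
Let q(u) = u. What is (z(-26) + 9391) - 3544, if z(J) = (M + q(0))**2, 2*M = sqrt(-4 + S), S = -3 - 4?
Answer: 23377/4 ≈ 5844.3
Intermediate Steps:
S = -7
M = I*sqrt(11)/2 (M = sqrt(-4 - 7)/2 = sqrt(-11)/2 = (I*sqrt(11))/2 = I*sqrt(11)/2 ≈ 1.6583*I)
z(J) = -11/4 (z(J) = (I*sqrt(11)/2 + 0)**2 = (I*sqrt(11)/2)**2 = -11/4)
(z(-26) + 9391) - 3544 = (-11/4 + 9391) - 3544 = 37553/4 - 3544 = 23377/4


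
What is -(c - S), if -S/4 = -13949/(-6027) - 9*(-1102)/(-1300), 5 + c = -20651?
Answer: 40502098486/1958775 ≈ 20677.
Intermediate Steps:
c = -20656 (c = -5 - 20651 = -20656)
S = 41642086/1958775 (S = -4*(-13949/(-6027) - 9*(-1102)/(-1300)) = -4*(-13949*(-1/6027) + 9918*(-1/1300)) = -4*(13949/6027 - 4959/650) = -4*(-20821043/3917550) = 41642086/1958775 ≈ 21.259)
-(c - S) = -(-20656 - 1*41642086/1958775) = -(-20656 - 41642086/1958775) = -1*(-40502098486/1958775) = 40502098486/1958775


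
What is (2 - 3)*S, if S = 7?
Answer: -7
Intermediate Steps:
(2 - 3)*S = (2 - 3)*7 = -1*7 = -7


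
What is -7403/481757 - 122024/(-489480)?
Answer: 6895286966/29476302045 ≈ 0.23393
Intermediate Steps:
-7403/481757 - 122024/(-489480) = -7403*1/481757 - 122024*(-1/489480) = -7403/481757 + 15253/61185 = 6895286966/29476302045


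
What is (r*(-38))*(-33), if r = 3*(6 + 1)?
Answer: 26334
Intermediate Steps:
r = 21 (r = 3*7 = 21)
(r*(-38))*(-33) = (21*(-38))*(-33) = -798*(-33) = 26334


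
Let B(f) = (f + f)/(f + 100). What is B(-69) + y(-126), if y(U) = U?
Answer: -4044/31 ≈ -130.45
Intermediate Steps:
B(f) = 2*f/(100 + f) (B(f) = (2*f)/(100 + f) = 2*f/(100 + f))
B(-69) + y(-126) = 2*(-69)/(100 - 69) - 126 = 2*(-69)/31 - 126 = 2*(-69)*(1/31) - 126 = -138/31 - 126 = -4044/31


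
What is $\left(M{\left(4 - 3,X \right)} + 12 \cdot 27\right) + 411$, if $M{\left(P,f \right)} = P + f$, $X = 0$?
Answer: $736$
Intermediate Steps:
$\left(M{\left(4 - 3,X \right)} + 12 \cdot 27\right) + 411 = \left(\left(\left(4 - 3\right) + 0\right) + 12 \cdot 27\right) + 411 = \left(\left(1 + 0\right) + 324\right) + 411 = \left(1 + 324\right) + 411 = 325 + 411 = 736$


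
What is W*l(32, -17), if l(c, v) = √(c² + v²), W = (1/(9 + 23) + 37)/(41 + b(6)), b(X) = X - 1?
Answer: 1185*√1313/1472 ≈ 29.170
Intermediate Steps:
b(X) = -1 + X
W = 1185/1472 (W = (1/(9 + 23) + 37)/(41 + (-1 + 6)) = (1/32 + 37)/(41 + 5) = (1/32 + 37)/46 = (1185/32)*(1/46) = 1185/1472 ≈ 0.80503)
W*l(32, -17) = 1185*√(32² + (-17)²)/1472 = 1185*√(1024 + 289)/1472 = 1185*√1313/1472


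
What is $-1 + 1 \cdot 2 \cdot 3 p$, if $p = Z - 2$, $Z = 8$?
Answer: $35$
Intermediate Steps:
$p = 6$ ($p = 8 - 2 = 6$)
$-1 + 1 \cdot 2 \cdot 3 p = -1 + 1 \cdot 2 \cdot 3 \cdot 6 = -1 + 2 \cdot 3 \cdot 6 = -1 + 6 \cdot 6 = -1 + 36 = 35$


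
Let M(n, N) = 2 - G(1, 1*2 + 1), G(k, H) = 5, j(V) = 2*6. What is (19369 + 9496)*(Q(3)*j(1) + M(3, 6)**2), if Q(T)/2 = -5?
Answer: -3204015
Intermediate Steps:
Q(T) = -10 (Q(T) = 2*(-5) = -10)
j(V) = 12
M(n, N) = -3 (M(n, N) = 2 - 1*5 = 2 - 5 = -3)
(19369 + 9496)*(Q(3)*j(1) + M(3, 6)**2) = (19369 + 9496)*(-10*12 + (-3)**2) = 28865*(-120 + 9) = 28865*(-111) = -3204015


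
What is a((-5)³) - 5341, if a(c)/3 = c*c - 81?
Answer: 41291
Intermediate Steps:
a(c) = -243 + 3*c² (a(c) = 3*(c*c - 81) = 3*(c² - 81) = 3*(-81 + c²) = -243 + 3*c²)
a((-5)³) - 5341 = (-243 + 3*((-5)³)²) - 5341 = (-243 + 3*(-125)²) - 5341 = (-243 + 3*15625) - 5341 = (-243 + 46875) - 5341 = 46632 - 5341 = 41291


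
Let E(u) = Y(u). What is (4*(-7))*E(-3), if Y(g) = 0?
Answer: 0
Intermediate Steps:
E(u) = 0
(4*(-7))*E(-3) = (4*(-7))*0 = -28*0 = 0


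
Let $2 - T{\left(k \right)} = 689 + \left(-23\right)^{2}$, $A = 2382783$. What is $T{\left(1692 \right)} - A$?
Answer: $-2383999$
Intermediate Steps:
$T{\left(k \right)} = -1216$ ($T{\left(k \right)} = 2 - \left(689 + \left(-23\right)^{2}\right) = 2 - \left(689 + 529\right) = 2 - 1218 = -1216$)
$T{\left(1692 \right)} - A = -1216 - 2382783 = -2383999$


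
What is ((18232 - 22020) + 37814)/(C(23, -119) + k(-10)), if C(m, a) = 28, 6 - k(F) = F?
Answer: 17013/22 ≈ 773.32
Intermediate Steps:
k(F) = 6 - F
((18232 - 22020) + 37814)/(C(23, -119) + k(-10)) = ((18232 - 22020) + 37814)/(28 + (6 - 1*(-10))) = (-3788 + 37814)/(28 + (6 + 10)) = 34026/(28 + 16) = 34026/44 = 34026*(1/44) = 17013/22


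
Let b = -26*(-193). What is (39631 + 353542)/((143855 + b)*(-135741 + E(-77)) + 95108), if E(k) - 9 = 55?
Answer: -393173/20198546913 ≈ -1.9465e-5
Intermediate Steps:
E(k) = 64 (E(k) = 9 + 55 = 64)
b = 5018
(39631 + 353542)/((143855 + b)*(-135741 + E(-77)) + 95108) = (39631 + 353542)/((143855 + 5018)*(-135741 + 64) + 95108) = 393173/(148873*(-135677) + 95108) = 393173/(-20198642021 + 95108) = 393173/(-20198546913) = 393173*(-1/20198546913) = -393173/20198546913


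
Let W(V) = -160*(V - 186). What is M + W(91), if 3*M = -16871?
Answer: 28729/3 ≈ 9576.3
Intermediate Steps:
M = -16871/3 (M = (1/3)*(-16871) = -16871/3 ≈ -5623.7)
W(V) = 29760 - 160*V (W(V) = -160*(-186 + V) = 29760 - 160*V)
M + W(91) = -16871/3 + (29760 - 160*91) = -16871/3 + (29760 - 14560) = -16871/3 + 15200 = 28729/3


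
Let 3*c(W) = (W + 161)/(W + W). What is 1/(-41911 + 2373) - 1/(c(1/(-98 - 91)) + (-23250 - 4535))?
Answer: 20045/3897221122 ≈ 5.1434e-6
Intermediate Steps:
c(W) = (161 + W)/(6*W) (c(W) = ((W + 161)/(W + W))/3 = ((161 + W)/((2*W)))/3 = ((161 + W)*(1/(2*W)))/3 = ((161 + W)/(2*W))/3 = (161 + W)/(6*W))
1/(-41911 + 2373) - 1/(c(1/(-98 - 91)) + (-23250 - 4535)) = 1/(-41911 + 2373) - 1/((161 + 1/(-98 - 91))/(6*(1/(-98 - 91))) + (-23250 - 4535)) = 1/(-39538) - 1/((161 + 1/(-189))/(6*(1/(-189))) - 27785) = -1/39538 - 1/((161 - 1/189)/(6*(-1/189)) - 27785) = -1/39538 - 1/((1/6)*(-189)*(30428/189) - 27785) = -1/39538 - 1/(-15214/3 - 27785) = -1/39538 - 1/(-98569/3) = -1/39538 - 1*(-3/98569) = -1/39538 + 3/98569 = 20045/3897221122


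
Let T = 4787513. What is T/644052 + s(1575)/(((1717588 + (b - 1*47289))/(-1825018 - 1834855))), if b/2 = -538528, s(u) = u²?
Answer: -119330586135752609/7797537564 ≈ -1.5304e+7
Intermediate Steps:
b = -1077056 (b = 2*(-538528) = -1077056)
T/644052 + s(1575)/(((1717588 + (b - 1*47289))/(-1825018 - 1834855))) = 4787513/644052 + 1575²/(((1717588 + (-1077056 - 1*47289))/(-1825018 - 1834855))) = 4787513*(1/644052) + 2480625/(((1717588 + (-1077056 - 47289))/(-3659873))) = 4787513/644052 + 2480625/(((1717588 - 1124345)*(-1/3659873))) = 4787513/644052 + 2480625/((593243*(-1/3659873))) = 4787513/644052 + 2480625/(-84749/522839) = 4787513/644052 + 2480625*(-522839/84749) = 4787513/644052 - 185281070625/12107 = -119330586135752609/7797537564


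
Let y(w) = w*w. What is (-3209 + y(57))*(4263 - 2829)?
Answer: 57360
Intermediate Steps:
y(w) = w**2
(-3209 + y(57))*(4263 - 2829) = (-3209 + 57**2)*(4263 - 2829) = (-3209 + 3249)*1434 = 40*1434 = 57360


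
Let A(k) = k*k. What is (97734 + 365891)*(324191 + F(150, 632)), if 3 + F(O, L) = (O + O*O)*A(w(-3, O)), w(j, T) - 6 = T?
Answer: 255705223361500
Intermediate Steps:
w(j, T) = 6 + T
A(k) = k**2
F(O, L) = -3 + (6 + O)**2*(O + O**2) (F(O, L) = -3 + (O + O*O)*(6 + O)**2 = -3 + (O + O**2)*(6 + O)**2 = -3 + (6 + O)**2*(O + O**2))
(97734 + 365891)*(324191 + F(150, 632)) = (97734 + 365891)*(324191 + (-3 + 150*(6 + 150)**2 + 150**2*(6 + 150)**2)) = 463625*(324191 + (-3 + 150*156**2 + 22500*156**2)) = 463625*(324191 + (-3 + 150*24336 + 22500*24336)) = 463625*(324191 + (-3 + 3650400 + 547560000)) = 463625*(324191 + 551210397) = 463625*551534588 = 255705223361500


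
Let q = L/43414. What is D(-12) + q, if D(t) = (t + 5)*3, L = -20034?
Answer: -66552/3101 ≈ -21.461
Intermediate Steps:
D(t) = 15 + 3*t (D(t) = (5 + t)*3 = 15 + 3*t)
q = -1431/3101 (q = -20034/43414 = -20034*1/43414 = -1431/3101 ≈ -0.46146)
D(-12) + q = (15 + 3*(-12)) - 1431/3101 = (15 - 36) - 1431/3101 = -21 - 1431/3101 = -66552/3101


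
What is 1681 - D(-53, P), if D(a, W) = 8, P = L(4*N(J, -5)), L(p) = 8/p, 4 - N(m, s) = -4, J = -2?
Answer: 1673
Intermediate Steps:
N(m, s) = 8 (N(m, s) = 4 - 1*(-4) = 4 + 4 = 8)
P = ¼ (P = 8/((4*8)) = 8/32 = 8*(1/32) = ¼ ≈ 0.25000)
1681 - D(-53, P) = 1681 - 1*8 = 1681 - 8 = 1673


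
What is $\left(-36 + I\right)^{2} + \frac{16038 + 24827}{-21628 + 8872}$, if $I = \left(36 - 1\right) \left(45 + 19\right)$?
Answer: $\frac{61963708831}{12756} \approx 4.8576 \cdot 10^{6}$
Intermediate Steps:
$I = 2240$ ($I = 35 \cdot 64 = 2240$)
$\left(-36 + I\right)^{2} + \frac{16038 + 24827}{-21628 + 8872} = \left(-36 + 2240\right)^{2} + \frac{16038 + 24827}{-21628 + 8872} = 2204^{2} + \frac{40865}{-12756} = 4857616 + 40865 \left(- \frac{1}{12756}\right) = 4857616 - \frac{40865}{12756} = \frac{61963708831}{12756}$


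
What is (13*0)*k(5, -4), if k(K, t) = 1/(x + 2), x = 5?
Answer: 0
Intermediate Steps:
k(K, t) = 1/7 (k(K, t) = 1/(5 + 2) = 1/7)
(13*0)*k(5, -4) = (13*0)*(1/7) = 0*(1/7) = 0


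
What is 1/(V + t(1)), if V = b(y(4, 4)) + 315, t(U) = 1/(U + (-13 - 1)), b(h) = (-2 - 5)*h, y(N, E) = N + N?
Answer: 13/3366 ≈ 0.0038622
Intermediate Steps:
y(N, E) = 2*N
b(h) = -7*h
t(U) = 1/(-14 + U) (t(U) = 1/(U - 14) = 1/(-14 + U))
V = 259 (V = -14*4 + 315 = -7*8 + 315 = -56 + 315 = 259)
1/(V + t(1)) = 1/(259 + 1/(-14 + 1)) = 1/(259 + 1/(-13)) = 1/(259 - 1/13) = 1/(3366/13) = 13/3366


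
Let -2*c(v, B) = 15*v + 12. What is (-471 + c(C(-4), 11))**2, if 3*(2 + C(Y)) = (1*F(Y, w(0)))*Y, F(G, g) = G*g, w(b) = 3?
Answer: 338724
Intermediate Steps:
C(Y) = -2 + Y**2 (C(Y) = -2 + ((1*(Y*3))*Y)/3 = -2 + ((1*(3*Y))*Y)/3 = -2 + ((3*Y)*Y)/3 = -2 + (3*Y**2)/3 = -2 + Y**2)
c(v, B) = -6 - 15*v/2 (c(v, B) = -(15*v + 12)/2 = -(12 + 15*v)/2 = -6 - 15*v/2)
(-471 + c(C(-4), 11))**2 = (-471 + (-6 - 15*(-2 + (-4)**2)/2))**2 = (-471 + (-6 - 15*(-2 + 16)/2))**2 = (-471 + (-6 - 15/2*14))**2 = (-471 + (-6 - 105))**2 = (-471 - 111)**2 = (-582)**2 = 338724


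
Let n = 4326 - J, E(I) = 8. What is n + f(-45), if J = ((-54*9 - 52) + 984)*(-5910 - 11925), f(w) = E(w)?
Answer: 7958744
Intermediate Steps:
f(w) = 8
J = -7954410 (J = ((-486 - 52) + 984)*(-17835) = (-538 + 984)*(-17835) = 446*(-17835) = -7954410)
n = 7958736 (n = 4326 - 1*(-7954410) = 4326 + 7954410 = 7958736)
n + f(-45) = 7958736 + 8 = 7958744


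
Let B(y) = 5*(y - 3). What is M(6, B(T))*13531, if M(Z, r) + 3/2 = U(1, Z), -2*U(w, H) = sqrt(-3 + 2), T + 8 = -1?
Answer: -40593/2 - 13531*I/2 ≈ -20297.0 - 6765.5*I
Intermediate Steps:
T = -9 (T = -8 - 1 = -9)
U(w, H) = -I/2 (U(w, H) = -sqrt(-3 + 2)/2 = -I/2)
B(y) = -15 + 5*y (B(y) = 5*(-3 + y) = -15 + 5*y)
M(Z, r) = -3/2 - I/2
M(6, B(T))*13531 = (-3/2 - I/2)*13531 = -40593/2 - 13531*I/2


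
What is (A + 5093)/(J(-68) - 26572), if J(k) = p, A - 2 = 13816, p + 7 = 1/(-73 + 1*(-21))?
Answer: -1777634/2498427 ≈ -0.71150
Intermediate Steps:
p = -659/94 (p = -7 + 1/(-73 + 1*(-21)) = -7 + 1/(-73 - 21) = -7 + 1/(-94) = -7 - 1/94 = -659/94 ≈ -7.0106)
A = 13818 (A = 2 + 13816 = 13818)
J(k) = -659/94
(A + 5093)/(J(-68) - 26572) = (13818 + 5093)/(-659/94 - 26572) = 18911/(-2498427/94) = 18911*(-94/2498427) = -1777634/2498427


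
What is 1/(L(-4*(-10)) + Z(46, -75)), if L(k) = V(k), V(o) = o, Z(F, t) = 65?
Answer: 1/105 ≈ 0.0095238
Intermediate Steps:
L(k) = k
1/(L(-4*(-10)) + Z(46, -75)) = 1/(-4*(-10) + 65) = 1/(40 + 65) = 1/105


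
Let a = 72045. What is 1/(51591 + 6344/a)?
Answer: 72045/3716879939 ≈ 1.9383e-5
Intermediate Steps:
1/(51591 + 6344/a) = 1/(51591 + 6344/72045) = 1/(3716879939/72045) = 72045/3716879939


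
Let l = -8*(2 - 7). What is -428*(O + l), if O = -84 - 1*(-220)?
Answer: -75328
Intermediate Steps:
l = 40 (l = -8*(-5) = 40)
O = 136 (O = -84 + 220 = 136)
-428*(O + l) = -428*(136 + 40) = -428*176 = -75328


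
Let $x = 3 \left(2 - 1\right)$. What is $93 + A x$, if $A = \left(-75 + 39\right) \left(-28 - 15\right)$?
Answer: $4737$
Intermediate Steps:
$A = 1548$ ($A = \left(-36\right) \left(-43\right) = 1548$)
$x = 3$ ($x = 3 \cdot 1 = 3$)
$93 + A x = 93 + 1548 \cdot 3 = 93 + 4644 = 4737$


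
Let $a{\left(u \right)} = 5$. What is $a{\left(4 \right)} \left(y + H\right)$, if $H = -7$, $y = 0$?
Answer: $-35$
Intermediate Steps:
$a{\left(4 \right)} \left(y + H\right) = 5 \left(0 - 7\right) = 5 \left(-7\right) = -35$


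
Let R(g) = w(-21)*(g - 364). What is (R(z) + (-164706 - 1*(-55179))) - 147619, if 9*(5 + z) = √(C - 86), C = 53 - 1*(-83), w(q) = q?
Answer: -249397 - 35*√2/3 ≈ -2.4941e+5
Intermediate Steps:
C = 136 (C = 53 + 83 = 136)
z = -5 + 5*√2/9 (z = -5 + √(136 - 86)/9 = -5 + √50/9 = -5 + (5*√2)/9 = -5 + 5*√2/9 ≈ -4.2143)
R(g) = 7644 - 21*g (R(g) = -21*(g - 364) = -21*(-364 + g) = 7644 - 21*g)
(R(z) + (-164706 - 1*(-55179))) - 147619 = ((7644 - 21*(-5 + 5*√2/9)) + (-164706 - 1*(-55179))) - 147619 = ((7644 + (105 - 35*√2/3)) + (-164706 + 55179)) - 147619 = ((7749 - 35*√2/3) - 109527) - 147619 = (-101778 - 35*√2/3) - 147619 = -249397 - 35*√2/3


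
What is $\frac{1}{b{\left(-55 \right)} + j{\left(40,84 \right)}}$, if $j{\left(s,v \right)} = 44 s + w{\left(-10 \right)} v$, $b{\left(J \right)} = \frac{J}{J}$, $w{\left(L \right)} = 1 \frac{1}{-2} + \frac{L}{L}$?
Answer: $\frac{1}{1803} \approx 0.00055463$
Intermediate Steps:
$w{\left(L \right)} = \frac{1}{2}$ ($w{\left(L \right)} = 1 \left(- \frac{1}{2}\right) + 1 = - \frac{1}{2} + 1 = \frac{1}{2}$)
$b{\left(J \right)} = 1$
$j{\left(s,v \right)} = \frac{v}{2} + 44 s$ ($j{\left(s,v \right)} = 44 s + \frac{v}{2} = \frac{v}{2} + 44 s$)
$\frac{1}{b{\left(-55 \right)} + j{\left(40,84 \right)}} = \frac{1}{1 + \left(\frac{1}{2} \cdot 84 + 44 \cdot 40\right)} = \frac{1}{1 + \left(42 + 1760\right)} = \frac{1}{1 + 1802} = \frac{1}{1803}$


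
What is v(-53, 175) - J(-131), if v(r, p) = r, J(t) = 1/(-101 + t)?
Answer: -12295/232 ≈ -52.996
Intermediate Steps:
v(-53, 175) - J(-131) = -53 - 1/(-101 - 131) = -53 - 1/(-232) = -53 - 1*(-1/232) = -53 + 1/232 = -12295/232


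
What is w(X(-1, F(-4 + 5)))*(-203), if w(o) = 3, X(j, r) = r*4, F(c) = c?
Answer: -609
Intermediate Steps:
X(j, r) = 4*r
w(X(-1, F(-4 + 5)))*(-203) = 3*(-203) = -609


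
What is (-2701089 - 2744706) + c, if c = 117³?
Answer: -3844182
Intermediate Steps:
c = 1601613
(-2701089 - 2744706) + c = (-2701089 - 2744706) + 1601613 = -5445795 + 1601613 = -3844182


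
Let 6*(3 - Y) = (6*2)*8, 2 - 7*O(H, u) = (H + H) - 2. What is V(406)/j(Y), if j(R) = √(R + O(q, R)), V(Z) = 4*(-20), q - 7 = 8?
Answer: 80*I*√91/39 ≈ 19.568*I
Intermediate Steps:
q = 15 (q = 7 + 8 = 15)
V(Z) = -80
O(H, u) = 4/7 - 2*H/7 (O(H, u) = 2/7 - ((H + H) - 2)/7 = 2/7 - (2*H - 2)/7 = 2/7 - (-2 + 2*H)/7 = 2/7 + (2/7 - 2*H/7) = 4/7 - 2*H/7)
Y = -13 (Y = 3 - 6*2*8/6 = 3 - 2*8 = 3 - ⅙*96 = 3 - 16 = -13)
j(R) = √(-26/7 + R) (j(R) = √(R + (4/7 - 2/7*15)) = √(R + (4/7 - 30/7)) = √(R - 26/7) = √(-26/7 + R))
V(406)/j(Y) = -80*7/√(-182 + 49*(-13)) = -80*7/√(-182 - 637) = -80*(-I*√91/39) = -(-80)*I*√91/39 = 80*I*√91/39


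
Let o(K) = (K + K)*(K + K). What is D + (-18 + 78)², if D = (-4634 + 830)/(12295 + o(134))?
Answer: 302824596/84119 ≈ 3600.0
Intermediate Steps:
o(K) = 4*K² (o(K) = (2*K)*(2*K) = 4*K²)
D = -3804/84119 (D = (-4634 + 830)/(12295 + 4*134²) = -3804/(12295 + 4*17956) = -3804/(12295 + 71824) = -3804/84119 ≈ -0.045222)
D + (-18 + 78)² = -3804/84119 + (-18 + 78)² = -3804/84119 + 60² = -3804/84119 + 3600 = 302824596/84119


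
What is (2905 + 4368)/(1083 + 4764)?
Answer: 7273/5847 ≈ 1.2439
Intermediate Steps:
(2905 + 4368)/(1083 + 4764) = 7273/5847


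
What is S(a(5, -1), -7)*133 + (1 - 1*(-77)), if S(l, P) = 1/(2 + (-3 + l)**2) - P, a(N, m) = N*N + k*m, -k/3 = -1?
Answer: 366400/363 ≈ 1009.4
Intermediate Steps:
k = 3 (k = -3*(-1) = 3)
a(N, m) = N**2 + 3*m (a(N, m) = N*N + 3*m = N**2 + 3*m)
S(a(5, -1), -7)*133 + (1 - 1*(-77)) = ((1 - 2*(-7) - 1*(-7)*(-3 + (5**2 + 3*(-1)))**2)/(2 + (-3 + (5**2 + 3*(-1)))**2))*133 + (1 - 1*(-77)) = ((1 + 14 - 1*(-7)*(-3 + (25 - 3))**2)/(2 + (-3 + (25 - 3))**2))*133 + (1 + 77) = ((1 + 14 - 1*(-7)*(-3 + 22)**2)/(2 + (-3 + 22)**2))*133 + 78 = ((1 + 14 - 1*(-7)*19**2)/(2 + 19**2))*133 + 78 = ((1 + 14 - 1*(-7)*361)/(2 + 361))*133 + 78 = ((1 + 14 + 2527)/363)*133 + 78 = ((1/363)*2542)*133 + 78 = (2542/363)*133 + 78 = 338086/363 + 78 = 366400/363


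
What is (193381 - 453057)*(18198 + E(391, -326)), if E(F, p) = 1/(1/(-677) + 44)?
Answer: -140761141881028/29787 ≈ -4.7256e+9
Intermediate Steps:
E(F, p) = 677/29787 (E(F, p) = 1/(-1/677 + 44) = 1/(29787/677) = 677/29787)
(193381 - 453057)*(18198 + E(391, -326)) = (193381 - 453057)*(18198 + 677/29787) = -259676*542064503/29787 = -140761141881028/29787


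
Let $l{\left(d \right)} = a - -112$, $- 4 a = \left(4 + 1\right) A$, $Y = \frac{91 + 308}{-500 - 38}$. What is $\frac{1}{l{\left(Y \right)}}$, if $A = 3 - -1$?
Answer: $\frac{1}{107} \approx 0.0093458$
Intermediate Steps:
$A = 4$ ($A = 3 + 1 = 4$)
$Y = - \frac{399}{538}$ ($Y = \frac{399}{-538} = 399 \left(- \frac{1}{538}\right) = - \frac{399}{538} \approx -0.74164$)
$a = -5$ ($a = - \frac{\left(4 + 1\right) 4}{4} = - \frac{5 \cdot 4}{4} = \left(- \frac{1}{4}\right) 20 = -5$)
$l{\left(d \right)} = 107$ ($l{\left(d \right)} = -5 - -112 = -5 + 112 = 107$)
$\frac{1}{l{\left(Y \right)}} = \frac{1}{107}$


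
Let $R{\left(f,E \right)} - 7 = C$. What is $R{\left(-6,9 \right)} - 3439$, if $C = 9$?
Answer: $-3423$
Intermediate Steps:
$R{\left(f,E \right)} = 16$ ($R{\left(f,E \right)} = 7 + 9 = 16$)
$R{\left(-6,9 \right)} - 3439 = 16 - 3439 = -3423$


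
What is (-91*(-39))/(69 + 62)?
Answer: 3549/131 ≈ 27.092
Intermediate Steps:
(-91*(-39))/(69 + 62) = 3549/131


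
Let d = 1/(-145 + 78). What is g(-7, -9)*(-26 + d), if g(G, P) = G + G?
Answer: 24402/67 ≈ 364.21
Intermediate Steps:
g(G, P) = 2*G
d = -1/67 (d = 1/(-67) = -1/67 ≈ -0.014925)
g(-7, -9)*(-26 + d) = (2*(-7))*(-26 - 1/67) = -14*(-1743/67) = 24402/67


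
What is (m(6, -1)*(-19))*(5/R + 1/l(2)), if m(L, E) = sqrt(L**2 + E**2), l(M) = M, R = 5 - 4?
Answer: -209*sqrt(37)/2 ≈ -635.65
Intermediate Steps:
R = 1
m(L, E) = sqrt(E**2 + L**2)
(m(6, -1)*(-19))*(5/R + 1/l(2)) = (sqrt((-1)**2 + 6**2)*(-19))*(5/1 + 1/2) = (sqrt(1 + 36)*(-19))*(5*1 + 1*(1/2)) = (sqrt(37)*(-19))*(5 + 1/2) = -19*sqrt(37)*(11/2) = -209*sqrt(37)/2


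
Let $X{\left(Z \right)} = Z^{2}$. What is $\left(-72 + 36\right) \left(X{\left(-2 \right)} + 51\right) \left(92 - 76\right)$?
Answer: $-31680$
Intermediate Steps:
$\left(-72 + 36\right) \left(X{\left(-2 \right)} + 51\right) \left(92 - 76\right) = \left(-72 + 36\right) \left(\left(-2\right)^{2} + 51\right) \left(92 - 76\right) = - 36 \left(4 + 51\right) 16 = \left(-36\right) 55 \cdot 16 = \left(-1980\right) 16 = -31680$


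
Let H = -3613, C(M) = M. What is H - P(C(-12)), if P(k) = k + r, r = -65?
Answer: -3536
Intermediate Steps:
P(k) = -65 + k (P(k) = k - 65 = -65 + k)
H - P(C(-12)) = -3613 - (-65 - 12) = -3613 - 1*(-77) = -3613 + 77 = -3536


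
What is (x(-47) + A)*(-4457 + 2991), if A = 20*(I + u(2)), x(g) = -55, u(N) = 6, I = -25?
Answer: 637710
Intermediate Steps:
A = -380 (A = 20*(-25 + 6) = 20*(-19) = -380)
(x(-47) + A)*(-4457 + 2991) = (-55 - 380)*(-4457 + 2991) = -435*(-1466) = 637710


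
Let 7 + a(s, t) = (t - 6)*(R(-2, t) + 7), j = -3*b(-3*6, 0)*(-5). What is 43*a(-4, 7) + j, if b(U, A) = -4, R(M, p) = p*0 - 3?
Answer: -189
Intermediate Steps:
R(M, p) = -3 (R(M, p) = 0 - 3 = -3)
j = -60 (j = -3*(-4)*(-5) = 12*(-5) = -60)
a(s, t) = -31 + 4*t (a(s, t) = -7 + (t - 6)*(-3 + 7) = -7 + (-6 + t)*4 = -7 + (-24 + 4*t) = -31 + 4*t)
43*a(-4, 7) + j = 43*(-31 + 4*7) - 60 = 43*(-31 + 28) - 60 = 43*(-3) - 60 = -129 - 60 = -189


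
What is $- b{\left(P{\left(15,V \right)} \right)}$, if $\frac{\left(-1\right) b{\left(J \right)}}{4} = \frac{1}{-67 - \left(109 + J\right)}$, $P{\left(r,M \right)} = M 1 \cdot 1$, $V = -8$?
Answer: $- \frac{1}{42} \approx -0.02381$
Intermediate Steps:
$P{\left(r,M \right)} = M$ ($P{\left(r,M \right)} = M 1 = M$)
$b{\left(J \right)} = - \frac{4}{-176 - J}$ ($b{\left(J \right)} = - \frac{4}{-67 - \left(109 + J\right)} = - \frac{4}{-176 - J}$)
$- b{\left(P{\left(15,V \right)} \right)} = - \frac{4}{176 - 8} = - \frac{4}{168} = \left(-1\right) \frac{1}{42} = - \frac{1}{42}$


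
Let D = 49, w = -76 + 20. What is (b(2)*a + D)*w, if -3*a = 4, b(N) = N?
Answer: -7784/3 ≈ -2594.7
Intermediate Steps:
a = -4/3 (a = -⅓*4 = -4/3 ≈ -1.3333)
w = -56
(b(2)*a + D)*w = (2*(-4/3) + 49)*(-56) = (-8/3 + 49)*(-56) = (139/3)*(-56) = -7784/3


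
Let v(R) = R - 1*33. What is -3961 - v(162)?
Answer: -4090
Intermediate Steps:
v(R) = -33 + R (v(R) = R - 33 = -33 + R)
-3961 - v(162) = -3961 - (-33 + 162) = -3961 - 1*129 = -3961 - 129 = -4090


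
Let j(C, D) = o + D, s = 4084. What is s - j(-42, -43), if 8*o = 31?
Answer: 32985/8 ≈ 4123.1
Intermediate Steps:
o = 31/8 (o = (⅛)*31 = 31/8 ≈ 3.8750)
j(C, D) = 31/8 + D
s - j(-42, -43) = 4084 - (31/8 - 43) = 4084 - 1*(-313/8) = 4084 + 313/8 = 32985/8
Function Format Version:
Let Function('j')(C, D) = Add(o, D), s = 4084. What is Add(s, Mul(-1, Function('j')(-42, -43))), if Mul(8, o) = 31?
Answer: Rational(32985, 8) ≈ 4123.1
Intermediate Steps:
o = Rational(31, 8) (o = Mul(Rational(1, 8), 31) = Rational(31, 8) ≈ 3.8750)
Function('j')(C, D) = Add(Rational(31, 8), D)
Add(s, Mul(-1, Function('j')(-42, -43))) = Add(4084, Mul(-1, Add(Rational(31, 8), -43))) = Add(4084, Mul(-1, Rational(-313, 8))) = Add(4084, Rational(313, 8)) = Rational(32985, 8)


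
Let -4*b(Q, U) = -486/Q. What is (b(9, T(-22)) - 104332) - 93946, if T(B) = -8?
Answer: -396529/2 ≈ -1.9826e+5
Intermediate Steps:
b(Q, U) = 243/(2*Q) (b(Q, U) = -(-243)/(2*Q) = 243/(2*Q))
(b(9, T(-22)) - 104332) - 93946 = ((243/2)/9 - 104332) - 93946 = ((243/2)*(⅑) - 104332) - 93946 = (27/2 - 104332) - 93946 = -208637/2 - 93946 = -396529/2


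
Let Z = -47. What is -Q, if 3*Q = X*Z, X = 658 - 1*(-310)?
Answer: 45496/3 ≈ 15165.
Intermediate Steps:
X = 968 (X = 658 + 310 = 968)
Q = -45496/3 (Q = (968*(-47))/3 = (⅓)*(-45496) = -45496/3 ≈ -15165.)
-Q = -1*(-45496/3) = 45496/3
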